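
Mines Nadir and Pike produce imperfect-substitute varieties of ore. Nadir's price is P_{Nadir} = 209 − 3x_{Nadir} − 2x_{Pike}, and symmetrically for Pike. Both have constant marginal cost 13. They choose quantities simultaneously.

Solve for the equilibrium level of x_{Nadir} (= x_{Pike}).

24.5

Mine Nadir's profit: π = x_{Nadir}(209 − 3x_{Nadir} − 2x_{Pike}) − 13x_{Nadir}.
∂π/∂x_{Nadir} = 196 − 6x_{Nadir} − 2x_{Pike} = 0 ⇒ x_{Nadir} = 98/3 − (1/3)x_{Pike}.
The game is symmetric, so in equilibrium x_{Pike} = x_{Nadir}: the reaction function gives (4/3)x_{Nadir} = 98/3, hence x_{Nadir} = 24.5.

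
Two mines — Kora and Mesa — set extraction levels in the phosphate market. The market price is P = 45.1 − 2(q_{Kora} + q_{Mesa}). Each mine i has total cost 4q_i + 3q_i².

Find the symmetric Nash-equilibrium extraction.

Mine Kora's profit: π = q_{Kora}(45.1 − 2(q_{Kora} + q_{Mesa})) − 4q_{Kora} − 3q_{Kora}².
∂π/∂q_{Kora} = 41.1 − 10q_{Kora} − 2q_{Mesa} = 0, so q_{Kora} = 4.11 − 0.2q_{Mesa}.
By symmetry q_{Mesa} = q_{Kora}; substituting into the reaction function, 1.2q_{Kora} = 4.11 and q_{Kora} = 3.425.

3.425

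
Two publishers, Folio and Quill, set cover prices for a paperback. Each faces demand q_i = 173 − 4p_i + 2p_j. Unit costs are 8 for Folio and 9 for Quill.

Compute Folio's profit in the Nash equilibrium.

2766.76

Folio's profit: π = (p_{Folio} − 8)(173 − 4p_{Folio} + 2p_{Quill}).
∂π/∂p_{Folio} = 205 − 8p_{Folio} + 2p_{Quill} = 0 ⇒ p_{Folio} = 25.625 + 0.25p_{Quill}.
Similarly p_{Quill} = 26.125 + 0.25p_{Folio}.
Substituting the second reaction function into the first: p_{Folio} = 25.625 + 0.25(26.125 + 0.25p_{Folio}), which gives 0.9375p_{Folio} = 1029/32 ⇒ p_{Folio} = 34.3.
Then p_{Quill} = 26.125 + 0.25·34.3 = 34.7.
q_{Folio} = 173 − 4·34.3 + 2·34.7 = 105.2.
Profit = (34.3 − 8)·105.2 = 2766.76.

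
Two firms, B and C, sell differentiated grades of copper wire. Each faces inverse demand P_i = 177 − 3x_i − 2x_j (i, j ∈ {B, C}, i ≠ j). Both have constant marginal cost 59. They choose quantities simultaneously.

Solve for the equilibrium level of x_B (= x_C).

Firm B's profit: π = x_B(177 − 3x_B − 2x_C) − 59x_B.
∂π/∂x_B = 118 − 6x_B − 2x_C = 0 ⇒ x_B = 59/3 − (1/3)x_C.
By symmetry x_C = x_B; substituting into the reaction function, (4/3)x_B = 59/3 and x_B = 14.75.

14.75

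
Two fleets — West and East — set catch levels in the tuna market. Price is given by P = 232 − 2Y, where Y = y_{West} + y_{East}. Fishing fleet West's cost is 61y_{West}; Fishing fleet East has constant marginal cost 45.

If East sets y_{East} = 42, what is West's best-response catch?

21.75

Fishing fleet West's profit: π = y_{West}(232 − 2(y_{West} + y_{East})) − 61y_{West}.
∂π/∂y_{West} = 171 − 4y_{West} − 2y_{East} = 0, so y_{West} = 42.75 − 0.5y_{East}.
At y_{East} = 42: y_{West} = 42.75 − 0.5·42 = 21.75.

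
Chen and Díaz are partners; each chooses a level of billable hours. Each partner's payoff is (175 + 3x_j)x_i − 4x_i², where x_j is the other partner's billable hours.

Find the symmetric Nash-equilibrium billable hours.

35

Chen's payoff is (175 + 3x_D)x_C − 4x_C².
∂π/∂x_C = 175 + 3x_D − 8x_C = 0, so x_C = 21.875 + 0.375x_D.
By symmetry x_D = x_C; substituting into the reaction function, 0.625x_C = 21.875 and x_C = 35.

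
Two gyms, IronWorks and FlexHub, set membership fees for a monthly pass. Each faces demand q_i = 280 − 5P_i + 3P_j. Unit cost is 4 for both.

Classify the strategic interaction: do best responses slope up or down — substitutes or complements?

IronWorks's profit: π = (P_{IronWorks} − 4)(280 − 5P_{IronWorks} + 3P_{FlexHub}).
∂π/∂P_{IronWorks} = 300 − 10P_{IronWorks} + 3P_{FlexHub} = 0 ⇒ P_{IronWorks} = 30 + 0.3P_{FlexHub}.
The best-response slope dP_{IronWorks}/dP_{FlexHub} = 0.3 > 0: the reaction function is upward-sloping, so the choices are strategic complements.

strategic complements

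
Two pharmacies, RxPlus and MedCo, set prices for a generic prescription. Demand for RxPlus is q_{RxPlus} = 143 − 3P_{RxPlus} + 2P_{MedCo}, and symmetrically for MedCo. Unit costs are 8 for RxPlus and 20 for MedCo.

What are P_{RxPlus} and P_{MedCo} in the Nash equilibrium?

RxPlus's profit: π = (P_{RxPlus} − 8)(143 − 3P_{RxPlus} + 2P_{MedCo}).
∂π/∂P_{RxPlus} = 167 − 6P_{RxPlus} + 2P_{MedCo} = 0 ⇒ P_{RxPlus} = 167/6 + (1/3)P_{MedCo}.
Similarly P_{MedCo} = 203/6 + (1/3)P_{RxPlus}.
Substituting the second reaction function into the first: P_{RxPlus} = 167/6 + (1/3)(203/6 + (1/3)P_{RxPlus}), which gives (8/9)P_{RxPlus} = 352/9 ⇒ P_{RxPlus} = 44.
Then P_{MedCo} = 203/6 + (1/3)·44 = 48.5.

44, 48.5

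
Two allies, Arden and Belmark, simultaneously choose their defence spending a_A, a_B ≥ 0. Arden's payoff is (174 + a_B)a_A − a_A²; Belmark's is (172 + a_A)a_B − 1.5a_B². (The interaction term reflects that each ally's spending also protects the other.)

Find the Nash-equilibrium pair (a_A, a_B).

138.8, 103.6

Expanding Arden's payoff: 174a_A + a_Ba_A − a_A².
∂π/∂a_A = 174 + a_B − 2a_A = 0, so a_A = 87 + 0.5a_B.
Likewise for Belmark: a_B = 172/3 + (1/3)a_A.
Substituting the second reaction function into the first: a_A = 87 + 0.5(172/3 + (1/3)a_A), which gives (5/6)a_A = 347/3 ⇒ a_A = 138.8.
Then a_B = 172/3 + (1/3)·138.8 = 103.6.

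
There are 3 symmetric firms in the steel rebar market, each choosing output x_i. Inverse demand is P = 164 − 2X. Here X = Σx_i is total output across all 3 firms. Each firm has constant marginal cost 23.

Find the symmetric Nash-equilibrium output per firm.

A representative firm's profit is π_i = x_i(164 − 2X) − 23x_i, with X = x_i + Σ_{j≠i} x_j.
First-order condition: 141 − 4x_i − 2Σ_{j≠i} x_j = 0.
In a symmetric equilibrium every firm chooses the same x, so Σ_{j≠i} x_j = 2x. The condition becomes 141 − 8x = 0, giving x = 141/8 = 17.625.

17.625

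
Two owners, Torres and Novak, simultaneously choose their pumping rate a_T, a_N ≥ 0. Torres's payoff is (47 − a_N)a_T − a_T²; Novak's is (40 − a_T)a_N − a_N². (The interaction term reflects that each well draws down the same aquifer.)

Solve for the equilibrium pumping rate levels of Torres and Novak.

18, 11

Expanding Torres's payoff: 47a_T − a_Na_T − a_T².
∂π/∂a_T = 47 − a_N − 2a_T = 0, so a_T = 23.5 − 0.5a_N.
Likewise for Novak: a_N = 20 − 0.5a_T.
Substituting the second reaction function into the first: a_T = 23.5 − 0.5(20 − 0.5a_T), which gives 0.75a_T = 13.5 ⇒ a_T = 18.
Then a_N = 20 − 0.5·18 = 11.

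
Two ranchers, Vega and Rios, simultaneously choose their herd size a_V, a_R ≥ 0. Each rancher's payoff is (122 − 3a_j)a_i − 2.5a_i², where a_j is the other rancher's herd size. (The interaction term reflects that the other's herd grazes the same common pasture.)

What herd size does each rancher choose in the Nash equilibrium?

15.25

Vega's payoff is (122 − 3a_R)a_V − 2.5a_V².
∂π/∂a_V = 122 − 3a_R − 5a_V = 0, so a_V = 24.4 − 0.6a_R.
Setting a_V = a_R in the reaction function: a_V = 24.4 − 0.6a_V, so a_V = 24.4 / 1.6 = 15.25.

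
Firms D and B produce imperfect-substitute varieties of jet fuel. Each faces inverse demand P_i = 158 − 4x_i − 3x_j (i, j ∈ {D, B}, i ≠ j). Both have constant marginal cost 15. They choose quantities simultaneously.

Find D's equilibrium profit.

Firm D's profit: π = x_D(158 − 4x_D − 3x_B) − 15x_D.
∂π/∂x_D = 143 − 8x_D − 3x_B = 0 ⇒ x_D = 17.875 − 0.375x_B.
The game is symmetric, so in equilibrium x_B = x_D: the reaction function gives 1.375x_D = 17.875, hence x_D = 13.
P_D = 158 − 4·13 − 3·13 = 67.
Profit = (67 − 15)·13 = 676.

676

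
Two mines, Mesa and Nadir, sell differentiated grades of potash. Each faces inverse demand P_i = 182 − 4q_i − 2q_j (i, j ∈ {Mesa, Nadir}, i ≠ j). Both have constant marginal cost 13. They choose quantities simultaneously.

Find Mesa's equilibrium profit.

1142.44

Mine Mesa's profit: π = q_{Mesa}(182 − 4q_{Mesa} − 2q_{Nadir}) − 13q_{Mesa}.
∂π/∂q_{Mesa} = 169 − 8q_{Mesa} − 2q_{Nadir} = 0 ⇒ q_{Mesa} = 21.125 − 0.25q_{Nadir}.
By symmetry q_{Nadir} = q_{Mesa}; substituting into the reaction function, 1.25q_{Mesa} = 21.125 and q_{Mesa} = 16.9.
P_{Mesa} = 182 − 4·16.9 − 2·16.9 = 80.6.
Profit = (80.6 − 13)·16.9 = 1142.44.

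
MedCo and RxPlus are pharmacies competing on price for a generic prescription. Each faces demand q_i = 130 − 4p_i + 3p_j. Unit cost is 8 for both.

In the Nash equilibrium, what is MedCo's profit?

2381.44

MedCo's profit: π = (p_{MedCo} − 8)(130 − 4p_{MedCo} + 3p_{RxPlus}).
∂π/∂p_{MedCo} = 162 − 8p_{MedCo} + 3p_{RxPlus} = 0 ⇒ p_{MedCo} = 20.25 + 0.375p_{RxPlus}.
The game is symmetric, so in equilibrium p_{RxPlus} = p_{MedCo}: the reaction function gives 0.625p_{MedCo} = 20.25, hence p_{MedCo} = 32.4.
q_{MedCo} = 130 − 4·32.4 + 3·32.4 = 97.6.
Profit = (32.4 − 8)·97.6 = 2381.44.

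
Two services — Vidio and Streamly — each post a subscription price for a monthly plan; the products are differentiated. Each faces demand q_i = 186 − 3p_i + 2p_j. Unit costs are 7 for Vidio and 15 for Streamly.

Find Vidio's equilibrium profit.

Vidio's profit: π = (p_{Vidio} − 7)(186 − 3p_{Vidio} + 2p_{Streamly}).
∂π/∂p_{Vidio} = 207 − 6p_{Vidio} + 2p_{Streamly} = 0 ⇒ p_{Vidio} = 34.5 + (1/3)p_{Streamly}.
Similarly p_{Streamly} = 38.5 + (1/3)p_{Vidio}.
Plugging p_{Streamly} into Vidio's best response: p_{Vidio} = 34.5 + (1/3)(38.5 + (1/3)p_{Vidio}) ⇒ (8/9)p_{Vidio} = 142/3, so p_{Vidio} = 53.25.
Then p_{Streamly} = 38.5 + (1/3)·53.25 = 56.25.
q_{Vidio} = 186 − 3·53.25 + 2·56.25 = 138.75.
Profit = (53.25 − 7)·138.75 = 6417.1875.

6417.1875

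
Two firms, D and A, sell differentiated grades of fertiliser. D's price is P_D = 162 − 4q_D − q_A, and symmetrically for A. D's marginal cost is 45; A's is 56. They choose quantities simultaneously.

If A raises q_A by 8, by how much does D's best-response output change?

-1

Firm D's profit: π = q_D(162 − 4q_D − q_A) − 45q_D.
∂π/∂q_D = 117 − 8q_D − q_A = 0 ⇒ q_D = 14.625 − 0.125q_A.
The reaction-function slope is −0.125, so an 8-unit rise in q_A moves q_D by −0.125 × 8 = −1. D's best response falls — the actions are strategic substitutes.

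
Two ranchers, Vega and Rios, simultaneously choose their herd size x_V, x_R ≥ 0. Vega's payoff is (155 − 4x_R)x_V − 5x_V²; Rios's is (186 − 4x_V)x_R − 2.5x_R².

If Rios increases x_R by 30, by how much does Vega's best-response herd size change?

Expanding Vega's payoff: 155x_V − 4x_Rx_V − 5x_V².
∂π/∂x_V = 155 − 4x_R − 10x_V = 0, so x_V = 15.5 − 0.4x_R.
The reaction-function slope is −0.4, so a 30-unit rise in x_R moves x_V by −0.4 × 30 = −12. Vega's best response falls — the actions are strategic substitutes.

-12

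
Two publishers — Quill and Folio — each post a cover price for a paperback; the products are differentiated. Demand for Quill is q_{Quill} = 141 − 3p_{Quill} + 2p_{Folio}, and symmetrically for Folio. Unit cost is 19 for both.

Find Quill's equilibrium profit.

2790.75

Quill's profit: π = (p_{Quill} − 19)(141 − 3p_{Quill} + 2p_{Folio}).
∂π/∂p_{Quill} = 198 − 6p_{Quill} + 2p_{Folio} = 0 ⇒ p_{Quill} = 33 + (1/3)p_{Folio}.
The game is symmetric, so in equilibrium p_{Folio} = p_{Quill}: the reaction function gives (2/3)p_{Quill} = 33, hence p_{Quill} = 49.5.
q_{Quill} = 141 − 3·49.5 + 2·49.5 = 91.5.
Profit = (49.5 − 19)·91.5 = 2790.75.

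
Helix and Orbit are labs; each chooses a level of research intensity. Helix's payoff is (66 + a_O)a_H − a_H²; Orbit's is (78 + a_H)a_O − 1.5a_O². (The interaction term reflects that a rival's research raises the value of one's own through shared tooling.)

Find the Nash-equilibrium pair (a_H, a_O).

Expanding Helix's payoff: 66a_H + a_Oa_H − a_H².
∂π/∂a_H = 66 + a_O − 2a_H = 0, so a_H = 33 + 0.5a_O.
Likewise for Orbit: a_O = 26 + (1/3)a_H.
Substituting the second reaction function into the first: a_H = 33 + 0.5(26 + (1/3)a_H), which gives (5/6)a_H = 46 ⇒ a_H = 55.2.
Then a_O = 26 + (1/3)·55.2 = 44.4.

55.2, 44.4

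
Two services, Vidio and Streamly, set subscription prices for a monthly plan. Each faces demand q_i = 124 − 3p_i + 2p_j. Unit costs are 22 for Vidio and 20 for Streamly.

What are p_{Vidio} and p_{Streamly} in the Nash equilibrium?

Vidio's profit: π = (p_{Vidio} − 22)(124 − 3p_{Vidio} + 2p_{Streamly}).
∂π/∂p_{Vidio} = 190 − 6p_{Vidio} + 2p_{Streamly} = 0 ⇒ p_{Vidio} = 95/3 + (1/3)p_{Streamly}.
Similarly p_{Streamly} = 92/3 + (1/3)p_{Vidio}.
Plugging p_{Streamly} into Vidio's best response: p_{Vidio} = 95/3 + (1/3)(92/3 + (1/3)p_{Vidio}) ⇒ (8/9)p_{Vidio} = 377/9, so p_{Vidio} = 47.125.
Then p_{Streamly} = 92/3 + (1/3)·47.125 = 46.375.

47.125, 46.375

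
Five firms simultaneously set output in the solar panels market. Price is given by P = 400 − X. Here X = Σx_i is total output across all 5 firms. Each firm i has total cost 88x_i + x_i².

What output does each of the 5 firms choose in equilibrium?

A representative firm's profit is π_i = x_i(400 − X) − 88x_i − x_i², with X = x_i + Σ_{j≠i} x_j.
First-order condition: 312 − 4x_i − Σ_{j≠i} x_j = 0.
Imposing symmetry (x_j = x for all j) turns Σ_{j≠i} x_j into 4x, so 312 = 8x and x = 39.

39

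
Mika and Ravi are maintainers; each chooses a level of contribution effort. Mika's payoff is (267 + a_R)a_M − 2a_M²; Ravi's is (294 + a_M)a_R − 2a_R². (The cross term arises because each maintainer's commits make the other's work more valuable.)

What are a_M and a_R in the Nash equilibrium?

90.8, 96.2

Expanding Mika's payoff: 267a_M + a_Ra_M − 2a_M².
∂π/∂a_M = 267 + a_R − 4a_M = 0, so a_M = 66.75 + 0.25a_R.
Likewise for Ravi: a_R = 73.5 + 0.25a_M.
Plugging a_R into Mika's best response: a_M = 66.75 + 0.25(73.5 + 0.25a_M) ⇒ 0.9375a_M = 85.125, so a_M = 90.8.
Then a_R = 73.5 + 0.25·90.8 = 96.2.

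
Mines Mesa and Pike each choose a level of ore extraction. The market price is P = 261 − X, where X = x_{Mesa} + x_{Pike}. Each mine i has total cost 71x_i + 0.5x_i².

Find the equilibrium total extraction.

95

Mine Mesa's profit: π = x_{Mesa}(261 − (x_{Mesa} + x_{Pike})) − 71x_{Mesa} − 0.5x_{Mesa}².
∂π/∂x_{Mesa} = 190 − 3x_{Mesa} − x_{Pike} = 0, so x_{Mesa} = 190/3 − (1/3)x_{Pike}.
By symmetry x_{Pike} = x_{Mesa}; substituting into the reaction function, (4/3)x_{Mesa} = 190/3 and x_{Mesa} = 47.5.
Total extraction: 47.5 + 47.5 = 95.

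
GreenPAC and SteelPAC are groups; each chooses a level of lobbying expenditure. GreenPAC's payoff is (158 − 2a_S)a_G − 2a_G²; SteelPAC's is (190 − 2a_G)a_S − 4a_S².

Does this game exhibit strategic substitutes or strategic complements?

Expanding GreenPAC's payoff: 158a_G − 2a_Sa_G − 2a_G².
∂π/∂a_G = 158 − 2a_S − 4a_G = 0, so a_G = 39.5 − 0.5a_S.
The best-response slope da_G/da_S = −0.5 < 0: the reaction function is downward-sloping, so the choices are strategic substitutes.

strategic substitutes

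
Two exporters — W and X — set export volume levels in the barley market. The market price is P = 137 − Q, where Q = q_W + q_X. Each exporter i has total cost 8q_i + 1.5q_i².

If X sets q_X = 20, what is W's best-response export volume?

21.8

Exporter W's profit: π = q_W(137 − (q_W + q_X)) − 8q_W − 1.5q_W².
∂π/∂q_W = 129 − 5q_W − q_X = 0, so q_W = 25.8 − 0.2q_X.
At q_X = 20: q_W = 25.8 − 0.2·20 = 21.8.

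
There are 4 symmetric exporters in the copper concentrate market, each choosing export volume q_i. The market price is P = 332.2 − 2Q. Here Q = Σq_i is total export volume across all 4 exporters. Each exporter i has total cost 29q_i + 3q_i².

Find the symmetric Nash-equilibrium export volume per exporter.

A representative exporter's profit is π_i = q_i(332.2 − 2Q) − 29q_i − 3q_i², with Q = q_i + Σ_{j≠i} q_j.
First-order condition: 303.2 − 10q_i − 2Σ_{j≠i} q_j = 0.
In a symmetric equilibrium every exporter chooses the same q, so Σ_{j≠i} q_j = 3q. The condition becomes 303.2 − 16q = 0, giving q = 303.2/16 = 18.95.

18.95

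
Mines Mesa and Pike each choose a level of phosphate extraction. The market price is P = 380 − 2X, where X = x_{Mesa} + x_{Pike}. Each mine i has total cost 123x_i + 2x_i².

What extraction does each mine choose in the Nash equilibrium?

Mine Mesa's profit: π = x_{Mesa}(380 − 2(x_{Mesa} + x_{Pike})) − 123x_{Mesa} − 2x_{Mesa}².
∂π/∂x_{Mesa} = 257 − 8x_{Mesa} − 2x_{Pike} = 0, so x_{Mesa} = 32.125 − 0.25x_{Pike}.
By symmetry x_{Pike} = x_{Mesa}; substituting into the reaction function, 1.25x_{Mesa} = 32.125 and x_{Mesa} = 25.7.

25.7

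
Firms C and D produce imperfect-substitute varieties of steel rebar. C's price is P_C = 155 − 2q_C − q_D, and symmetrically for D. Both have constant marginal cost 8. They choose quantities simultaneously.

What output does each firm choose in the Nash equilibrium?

29.4

Firm C's profit: π = q_C(155 − 2q_C − q_D) − 8q_C.
∂π/∂q_C = 147 − 4q_C − q_D = 0 ⇒ q_C = 36.75 − 0.25q_D.
By symmetry q_D = q_C; substituting into the reaction function, 1.25q_C = 36.75 and q_C = 29.4.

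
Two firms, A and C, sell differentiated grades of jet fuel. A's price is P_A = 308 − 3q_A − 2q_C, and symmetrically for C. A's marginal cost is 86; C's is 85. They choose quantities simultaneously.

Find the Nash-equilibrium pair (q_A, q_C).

Firm A's profit: π = q_A(308 − 3q_A − 2q_C) − 86q_A.
∂π/∂q_A = 222 − 6q_A − 2q_C = 0 ⇒ q_A = 37 − (1/3)q_C.
Similarly q_C = 223/6 − (1/3)q_A.
Plugging q_C into A's best response: q_A = 37 − (1/3)(223/6 − (1/3)q_A) ⇒ (8/9)q_A = 443/18, so q_A = 27.6875.
Then q_C = 223/6 − (1/3)·27.6875 = 27.9375.

27.6875, 27.9375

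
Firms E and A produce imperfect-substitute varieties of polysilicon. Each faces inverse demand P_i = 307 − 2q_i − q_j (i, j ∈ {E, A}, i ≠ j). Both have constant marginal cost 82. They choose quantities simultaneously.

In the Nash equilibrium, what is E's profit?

4050

Firm E's profit: π = q_E(307 − 2q_E − q_A) − 82q_E.
∂π/∂q_E = 225 − 4q_E − q_A = 0 ⇒ q_E = 56.25 − 0.25q_A.
Setting q_E = q_A in the reaction function: q_E = 56.25 − 0.25q_E, so q_E = 56.25 / 1.25 = 45.
P_E = 307 − 2·45 − 45 = 172.
Profit = (172 − 82)·45 = 4050.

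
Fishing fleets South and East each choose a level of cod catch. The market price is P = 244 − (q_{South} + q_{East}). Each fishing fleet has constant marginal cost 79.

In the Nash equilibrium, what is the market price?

134

Fishing fleet South's profit: π = q_{South}(244 − (q_{South} + q_{East})) − 79q_{South}.
∂π/∂q_{South} = 165 − 2q_{South} − q_{East} = 0, so q_{South} = 82.5 − 0.5q_{East}.
The game is symmetric, so in equilibrium q_{East} = q_{South}: the reaction function gives 1.5q_{South} = 82.5, hence q_{South} = 55.
Equilibrium price: P = 244 − 110 = 134.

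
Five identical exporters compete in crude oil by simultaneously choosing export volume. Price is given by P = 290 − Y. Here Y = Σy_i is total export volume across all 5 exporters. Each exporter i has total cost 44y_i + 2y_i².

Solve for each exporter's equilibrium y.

24.6

A representative exporter's profit is π_i = y_i(290 − Y) − 44y_i − 2y_i², with Y = y_i + Σ_{j≠i} y_j.
First-order condition: 246 − 6y_i − Σ_{j≠i} y_j = 0.
With identical exporters, set every y_j = y: then 246 − 6y − 4y = 0, i.e. y = 246/10 = 24.6.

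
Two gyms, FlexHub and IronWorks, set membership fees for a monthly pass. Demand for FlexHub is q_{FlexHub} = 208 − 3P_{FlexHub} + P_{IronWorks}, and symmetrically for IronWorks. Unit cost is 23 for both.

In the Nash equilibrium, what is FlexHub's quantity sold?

FlexHub's profit: π = (P_{FlexHub} − 23)(208 − 3P_{FlexHub} + P_{IronWorks}).
∂π/∂P_{FlexHub} = 277 − 6P_{FlexHub} + P_{IronWorks} = 0 ⇒ P_{FlexHub} = 277/6 + (1/6)P_{IronWorks}.
By symmetry P_{IronWorks} = P_{FlexHub}; substituting into the reaction function, (5/6)P_{FlexHub} = 277/6 and P_{FlexHub} = 55.4.
q_{FlexHub} = 208 − 3·55.4 + 55.4 = 97.2.

97.2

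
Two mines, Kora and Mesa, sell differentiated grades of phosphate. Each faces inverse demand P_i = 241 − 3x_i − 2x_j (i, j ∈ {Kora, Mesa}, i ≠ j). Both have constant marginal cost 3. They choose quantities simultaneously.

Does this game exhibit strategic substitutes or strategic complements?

strategic substitutes

Mine Kora's profit: π = x_{Kora}(241 − 3x_{Kora} − 2x_{Mesa}) − 3x_{Kora}.
∂π/∂x_{Kora} = 238 − 6x_{Kora} − 2x_{Mesa} = 0 ⇒ x_{Kora} = 119/3 − (1/3)x_{Mesa}.
The best-response slope dx_{Kora}/dx_{Mesa} = −1/3 < 0: the reaction function is downward-sloping, so the choices are strategic substitutes.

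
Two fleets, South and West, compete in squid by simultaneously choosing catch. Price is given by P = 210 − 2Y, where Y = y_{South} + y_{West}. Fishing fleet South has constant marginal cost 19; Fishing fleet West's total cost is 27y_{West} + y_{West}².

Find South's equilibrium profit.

3042

Fishing fleet South's profit: π = y_{South}(210 − 2(y_{South} + y_{West})) − 19y_{South}.
∂π/∂y_{South} = 191 − 4y_{South} − 2y_{West} = 0, so y_{South} = 47.75 − 0.5y_{West}.
For West: ∂π/∂y_{West} = 183 − 6y_{West} − 2y_{South} = 0 ⇒ y_{West} = 30.5 − (1/3)y_{South}.
Plugging y_{West} into South's best response: y_{South} = 47.75 − 0.5(30.5 − (1/3)y_{South}) ⇒ (5/6)y_{South} = 32.5, so y_{South} = 39.
Then y_{West} = 30.5 − (1/3)·39 = 17.5.
Price P = 210 − 2·56.5 = 97.
South's profit: (97 − 19)·39 = 3042.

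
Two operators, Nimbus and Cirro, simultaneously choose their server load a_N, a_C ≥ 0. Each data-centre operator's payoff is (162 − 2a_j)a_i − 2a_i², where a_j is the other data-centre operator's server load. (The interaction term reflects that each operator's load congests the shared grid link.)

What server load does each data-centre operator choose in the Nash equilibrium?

27

Nimbus's payoff is (162 − 2a_C)a_N − 2a_N².
∂π/∂a_N = 162 − 2a_C − 4a_N = 0, so a_N = 40.5 − 0.5a_C.
Setting a_N = a_C in the reaction function: a_N = 40.5 − 0.5a_N, so a_N = 40.5 / 1.5 = 27.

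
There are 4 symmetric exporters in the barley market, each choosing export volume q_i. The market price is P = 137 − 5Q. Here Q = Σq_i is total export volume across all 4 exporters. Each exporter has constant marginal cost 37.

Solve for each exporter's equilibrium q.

A representative exporter's profit is π_i = q_i(137 − 5Q) − 37q_i, with Q = q_i + Σ_{j≠i} q_j.
First-order condition: 100 − 10q_i − 5Σ_{j≠i} q_j = 0.
In a symmetric equilibrium every exporter chooses the same q, so Σ_{j≠i} q_j = 3q. The condition becomes 100 − 25q = 0, giving q = 100/25 = 4.

4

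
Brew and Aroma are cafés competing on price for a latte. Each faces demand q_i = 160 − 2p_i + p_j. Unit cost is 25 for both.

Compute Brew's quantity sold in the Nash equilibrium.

90

Brew's profit: π = (p_{Brew} − 25)(160 − 2p_{Brew} + p_{Aroma}).
∂π/∂p_{Brew} = 210 − 4p_{Brew} + p_{Aroma} = 0 ⇒ p_{Brew} = 52.5 + 0.25p_{Aroma}.
The game is symmetric, so in equilibrium p_{Aroma} = p_{Brew}: the reaction function gives 0.75p_{Brew} = 52.5, hence p_{Brew} = 70.
q_{Brew} = 160 − 2·70 + 70 = 90.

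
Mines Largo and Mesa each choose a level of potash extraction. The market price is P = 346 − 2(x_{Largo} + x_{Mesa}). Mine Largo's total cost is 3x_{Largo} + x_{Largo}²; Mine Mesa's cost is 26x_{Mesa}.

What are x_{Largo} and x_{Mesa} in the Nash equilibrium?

Mine Largo's profit: π = x_{Largo}(346 − 2(x_{Largo} + x_{Mesa})) − 3x_{Largo} − x_{Largo}².
∂π/∂x_{Largo} = 343 − 6x_{Largo} − 2x_{Mesa} = 0, so x_{Largo} = 343/6 − (1/3)x_{Mesa}.
For Mesa: ∂π/∂x_{Mesa} = 320 − 4x_{Mesa} − 2x_{Largo} = 0 ⇒ x_{Mesa} = 80 − 0.5x_{Largo}.
Plugging x_{Mesa} into Largo's best response: x_{Largo} = 343/6 − (1/3)(80 − 0.5x_{Largo}) ⇒ (5/6)x_{Largo} = 30.5, so x_{Largo} = 36.6.
Then x_{Mesa} = 80 − 0.5·36.6 = 61.7.

36.6, 61.7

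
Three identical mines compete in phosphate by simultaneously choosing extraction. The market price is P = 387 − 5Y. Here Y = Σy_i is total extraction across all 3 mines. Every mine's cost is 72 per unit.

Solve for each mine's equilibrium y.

A representative mine's profit is π_i = y_i(387 − 5Y) − 72y_i, with Y = y_i + Σ_{j≠i} y_j.
First-order condition: 315 − 10y_i − 5Σ_{j≠i} y_j = 0.
In a symmetric equilibrium every mine chooses the same y, so Σ_{j≠i} y_j = 2y. The condition becomes 315 − 20y = 0, giving y = 315/20 = 15.75.

15.75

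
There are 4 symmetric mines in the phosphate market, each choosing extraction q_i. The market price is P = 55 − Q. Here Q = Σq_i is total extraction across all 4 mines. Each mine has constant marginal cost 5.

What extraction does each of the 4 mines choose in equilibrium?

A representative mine's profit is π_i = q_i(55 − Q) − 5q_i, with Q = q_i + Σ_{j≠i} q_j.
First-order condition: 50 − 2q_i − Σ_{j≠i} q_j = 0.
In a symmetric equilibrium every mine chooses the same q, so Σ_{j≠i} q_j = 3q. The condition becomes 50 − 5q = 0, giving q = 50/5 = 10.

10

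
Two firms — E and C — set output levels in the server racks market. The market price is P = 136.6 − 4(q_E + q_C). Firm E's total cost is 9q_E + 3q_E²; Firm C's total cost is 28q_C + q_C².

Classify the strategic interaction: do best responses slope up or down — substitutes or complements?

Firm E's profit: π = q_E(136.6 − 4(q_E + q_C)) − 9q_E − 3q_E².
∂π/∂q_E = 127.6 − 14q_E − 4q_C = 0, so q_E = 319/35 − (2/7)q_C.
The best-response slope dq_E/dq_C = −2/7 < 0: the reaction function is downward-sloping, so the choices are strategic substitutes.

strategic substitutes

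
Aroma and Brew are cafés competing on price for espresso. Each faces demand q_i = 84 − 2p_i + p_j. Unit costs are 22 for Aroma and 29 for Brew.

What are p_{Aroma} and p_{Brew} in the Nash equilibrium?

43.6, 46.4

Aroma's profit: π = (p_{Aroma} − 22)(84 − 2p_{Aroma} + p_{Brew}).
∂π/∂p_{Aroma} = 128 − 4p_{Aroma} + p_{Brew} = 0 ⇒ p_{Aroma} = 32 + 0.25p_{Brew}.
Similarly p_{Brew} = 35.5 + 0.25p_{Aroma}.
Substituting the second reaction function into the first: p_{Aroma} = 32 + 0.25(35.5 + 0.25p_{Aroma}), which gives 0.9375p_{Aroma} = 40.875 ⇒ p_{Aroma} = 43.6.
Then p_{Brew} = 35.5 + 0.25·43.6 = 46.4.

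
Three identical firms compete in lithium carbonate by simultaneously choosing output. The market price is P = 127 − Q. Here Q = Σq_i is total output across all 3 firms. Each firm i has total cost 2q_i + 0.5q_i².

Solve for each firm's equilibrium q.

A representative firm's profit is π_i = q_i(127 − Q) − 2q_i − 0.5q_i², with Q = q_i + Σ_{j≠i} q_j.
First-order condition: 125 − 3q_i − Σ_{j≠i} q_j = 0.
In a symmetric equilibrium every firm chooses the same q, so Σ_{j≠i} q_j = 2q. The condition becomes 125 − 5q = 0, giving q = 125/5 = 25.

25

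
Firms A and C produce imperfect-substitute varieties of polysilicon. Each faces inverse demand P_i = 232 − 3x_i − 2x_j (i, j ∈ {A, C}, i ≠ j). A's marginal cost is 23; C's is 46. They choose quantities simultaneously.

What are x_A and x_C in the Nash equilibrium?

Firm A's profit: π = x_A(232 − 3x_A − 2x_C) − 23x_A.
∂π/∂x_A = 209 − 6x_A − 2x_C = 0 ⇒ x_A = 209/6 − (1/3)x_C.
Similarly x_C = 31 − (1/3)x_A.
Substituting the second reaction function into the first: x_A = 209/6 − (1/3)(31 − (1/3)x_A), which gives (8/9)x_A = 24.5 ⇒ x_A = 27.5625.
Then x_C = 31 − (1/3)·27.5625 = 21.8125.

27.5625, 21.8125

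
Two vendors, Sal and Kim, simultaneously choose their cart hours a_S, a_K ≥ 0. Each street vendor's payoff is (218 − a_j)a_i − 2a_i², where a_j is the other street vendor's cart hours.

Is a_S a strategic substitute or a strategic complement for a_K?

Sal's payoff is (218 − a_K)a_S − 2a_S².
∂π/∂a_S = 218 − a_K − 4a_S = 0, so a_S = 54.5 − 0.25a_K.
The best-response slope da_S/da_K = −0.25 < 0: the reaction function is downward-sloping, so the choices are strategic substitutes.

strategic substitutes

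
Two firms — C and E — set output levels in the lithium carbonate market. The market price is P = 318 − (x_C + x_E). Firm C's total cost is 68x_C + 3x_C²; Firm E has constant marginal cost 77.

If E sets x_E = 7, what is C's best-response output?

Firm C's profit: π = x_C(318 − (x_C + x_E)) − 68x_C − 3x_C².
∂π/∂x_C = 250 − 8x_C − x_E = 0, so x_C = 31.25 − 0.125x_E.
At x_E = 7: x_C = 31.25 − 0.125·7 = 30.375.

30.375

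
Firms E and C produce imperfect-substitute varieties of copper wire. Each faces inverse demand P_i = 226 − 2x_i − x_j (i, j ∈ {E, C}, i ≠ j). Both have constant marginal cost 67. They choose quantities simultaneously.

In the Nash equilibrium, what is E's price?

Firm E's profit: π = x_E(226 − 2x_E − x_C) − 67x_E.
∂π/∂x_E = 159 − 4x_E − x_C = 0 ⇒ x_E = 39.75 − 0.25x_C.
The game is symmetric, so in equilibrium x_C = x_E: the reaction function gives 1.25x_E = 39.75, hence x_E = 31.8.
P_E = 226 − 2·31.8 − 31.8 = 130.6.

130.6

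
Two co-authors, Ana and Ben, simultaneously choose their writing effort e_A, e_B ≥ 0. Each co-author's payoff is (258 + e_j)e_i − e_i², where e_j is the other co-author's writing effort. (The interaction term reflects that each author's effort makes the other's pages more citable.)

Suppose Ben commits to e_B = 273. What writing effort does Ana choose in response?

Ana's payoff is (258 + e_B)e_A − e_A².
∂π/∂e_A = 258 + e_B − 2e_A = 0, so e_A = 129 + 0.5e_B.
At e_B = 273: e_A = 129 + 0.5·273 = 265.5.

265.5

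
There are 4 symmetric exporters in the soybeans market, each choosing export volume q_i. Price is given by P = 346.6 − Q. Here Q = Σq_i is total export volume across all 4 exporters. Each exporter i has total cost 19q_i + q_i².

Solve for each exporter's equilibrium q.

A representative exporter's profit is π_i = q_i(346.6 − Q) − 19q_i − q_i², with Q = q_i + Σ_{j≠i} q_j.
First-order condition: 327.6 − 4q_i − Σ_{j≠i} q_j = 0.
Imposing symmetry (q_j = q for all j) turns Σ_{j≠i} q_j into 3q, so 327.6 = 7q and q = 46.8.

46.8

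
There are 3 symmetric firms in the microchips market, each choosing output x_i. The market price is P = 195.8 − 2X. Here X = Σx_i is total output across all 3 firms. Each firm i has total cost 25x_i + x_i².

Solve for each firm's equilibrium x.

17.08

A representative firm's profit is π_i = x_i(195.8 − 2X) − 25x_i − x_i², with X = x_i + Σ_{j≠i} x_j.
First-order condition: 170.8 − 6x_i − 2Σ_{j≠i} x_j = 0.
With identical firms, set every x_j = x: then 170.8 − 6x − 4x = 0, i.e. x = 170.8/10 = 17.08.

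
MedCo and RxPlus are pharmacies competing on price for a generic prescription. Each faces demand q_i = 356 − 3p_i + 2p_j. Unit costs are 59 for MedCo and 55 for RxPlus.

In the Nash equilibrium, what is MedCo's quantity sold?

220.5

MedCo's profit: π = (p_{MedCo} − 59)(356 − 3p_{MedCo} + 2p_{RxPlus}).
∂π/∂p_{MedCo} = 533 − 6p_{MedCo} + 2p_{RxPlus} = 0 ⇒ p_{MedCo} = 533/6 + (1/3)p_{RxPlus}.
Similarly p_{RxPlus} = 521/6 + (1/3)p_{MedCo}.
Plugging p_{RxPlus} into MedCo's best response: p_{MedCo} = 533/6 + (1/3)(521/6 + (1/3)p_{MedCo}) ⇒ (8/9)p_{MedCo} = 1060/9, so p_{MedCo} = 132.5.
Then p_{RxPlus} = 521/6 + (1/3)·132.5 = 131.
q_{MedCo} = 356 − 3·132.5 + 2·131 = 220.5.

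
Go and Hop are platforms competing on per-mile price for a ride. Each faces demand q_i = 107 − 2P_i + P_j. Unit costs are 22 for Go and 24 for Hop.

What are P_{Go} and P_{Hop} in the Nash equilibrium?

Go's profit: π = (P_{Go} − 22)(107 − 2P_{Go} + P_{Hop}).
∂π/∂P_{Go} = 151 − 4P_{Go} + P_{Hop} = 0 ⇒ P_{Go} = 37.75 + 0.25P_{Hop}.
Similarly P_{Hop} = 38.75 + 0.25P_{Go}.
Solving the two reaction functions simultaneously: (1 − (0.25)(0.25))P_{Go} = 37.75 + 0.25·38.75, so 0.9375P_{Go} = 47.4375 and P_{Go} = 50.6.
Then P_{Hop} = 38.75 + 0.25·50.6 = 51.4.

50.6, 51.4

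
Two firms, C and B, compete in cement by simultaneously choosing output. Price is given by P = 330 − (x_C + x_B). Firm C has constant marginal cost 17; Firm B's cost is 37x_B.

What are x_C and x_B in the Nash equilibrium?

111, 91

Firm C's profit: π = x_C(330 − (x_C + x_B)) − 17x_C.
∂π/∂x_C = 313 − 2x_C − x_B = 0, so x_C = 156.5 − 0.5x_B.
By the same steps for B: x_B = 146.5 − 0.5x_C.
Substituting the second reaction function into the first: x_C = 156.5 − 0.5(146.5 − 0.5x_C), which gives 0.75x_C = 83.25 ⇒ x_C = 111.
Then x_B = 146.5 − 0.5·111 = 91.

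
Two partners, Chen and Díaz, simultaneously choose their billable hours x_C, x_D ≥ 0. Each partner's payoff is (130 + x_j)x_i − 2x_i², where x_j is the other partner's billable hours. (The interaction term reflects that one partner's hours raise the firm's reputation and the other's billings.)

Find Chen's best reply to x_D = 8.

Chen's payoff is (130 + x_D)x_C − 2x_C².
∂π/∂x_C = 130 + x_D − 4x_C = 0, so x_C = 32.5 + 0.25x_D.
At x_D = 8: x_C = 32.5 + 0.25·8 = 34.5.

34.5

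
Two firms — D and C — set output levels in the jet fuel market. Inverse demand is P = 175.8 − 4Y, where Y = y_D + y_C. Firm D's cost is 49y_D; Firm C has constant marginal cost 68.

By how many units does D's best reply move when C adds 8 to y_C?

Firm D's profit: π = y_D(175.8 − 4(y_D + y_C)) − 49y_D.
∂π/∂y_D = 126.8 − 8y_D − 4y_C = 0, so y_D = 15.85 − 0.5y_C.
The reaction-function slope is −0.5, so an 8-unit rise in y_C moves y_D by −0.5 × 8 = −4. D's best response falls — the actions are strategic substitutes.

-4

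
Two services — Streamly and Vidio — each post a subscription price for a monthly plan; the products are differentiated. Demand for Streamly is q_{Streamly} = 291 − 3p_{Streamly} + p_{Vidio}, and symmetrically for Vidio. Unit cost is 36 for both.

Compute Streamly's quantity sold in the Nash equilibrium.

131.4

Streamly's profit: π = (p_{Streamly} − 36)(291 − 3p_{Streamly} + p_{Vidio}).
∂π/∂p_{Streamly} = 399 − 6p_{Streamly} + p_{Vidio} = 0 ⇒ p_{Streamly} = 66.5 + (1/6)p_{Vidio}.
By symmetry p_{Vidio} = p_{Streamly}; substituting into the reaction function, (5/6)p_{Streamly} = 66.5 and p_{Streamly} = 79.8.
q_{Streamly} = 291 − 3·79.8 + 79.8 = 131.4.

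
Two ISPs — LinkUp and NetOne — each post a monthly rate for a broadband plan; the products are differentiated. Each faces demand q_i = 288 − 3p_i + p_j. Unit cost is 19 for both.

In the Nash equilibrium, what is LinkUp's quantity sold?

150

LinkUp's profit: π = (p_{LinkUp} − 19)(288 − 3p_{LinkUp} + p_{NetOne}).
∂π/∂p_{LinkUp} = 345 − 6p_{LinkUp} + p_{NetOne} = 0 ⇒ p_{LinkUp} = 57.5 + (1/6)p_{NetOne}.
Setting p_{LinkUp} = p_{NetOne} in the reaction function: p_{LinkUp} = 57.5 + (1/6)p_{LinkUp}, so p_{LinkUp} = 57.5 / (5/6) = 69.
q_{LinkUp} = 288 − 3·69 + 69 = 150.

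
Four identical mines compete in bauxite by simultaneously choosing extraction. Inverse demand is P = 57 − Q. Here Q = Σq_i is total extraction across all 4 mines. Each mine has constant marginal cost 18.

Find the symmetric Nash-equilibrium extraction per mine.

7.8

A representative mine's profit is π_i = q_i(57 − Q) − 18q_i, with Q = q_i + Σ_{j≠i} q_j.
First-order condition: 39 − 2q_i − Σ_{j≠i} q_j = 0.
Imposing symmetry (q_j = q for all j) turns Σ_{j≠i} q_j into 3q, so 39 = 5q and q = 7.8.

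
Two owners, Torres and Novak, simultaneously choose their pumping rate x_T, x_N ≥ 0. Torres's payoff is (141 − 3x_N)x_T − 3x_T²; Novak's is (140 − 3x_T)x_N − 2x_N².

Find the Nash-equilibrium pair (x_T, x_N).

9.6, 27.8

Expanding Torres's payoff: 141x_T − 3x_Nx_T − 3x_T².
∂π/∂x_T = 141 − 3x_N − 6x_T = 0, so x_T = 23.5 − 0.5x_N.
Likewise for Novak: x_N = 35 − 0.75x_T.
Solving the two reaction functions simultaneously: (1 − (−0.5)(−0.75))x_T = 23.5 − 0.5·35, so 0.625x_T = 6 and x_T = 9.6.
Then x_N = 35 − 0.75·9.6 = 27.8.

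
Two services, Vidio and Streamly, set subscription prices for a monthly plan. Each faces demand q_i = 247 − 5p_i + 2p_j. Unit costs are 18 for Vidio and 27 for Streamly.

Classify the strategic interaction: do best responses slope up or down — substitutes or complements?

strategic complements

Vidio's profit: π = (p_{Vidio} − 18)(247 − 5p_{Vidio} + 2p_{Streamly}).
∂π/∂p_{Vidio} = 337 − 10p_{Vidio} + 2p_{Streamly} = 0 ⇒ p_{Vidio} = 33.7 + 0.2p_{Streamly}.
The best-response slope dp_{Vidio}/dp_{Streamly} = 0.2 > 0: the reaction function is upward-sloping, so the choices are strategic complements.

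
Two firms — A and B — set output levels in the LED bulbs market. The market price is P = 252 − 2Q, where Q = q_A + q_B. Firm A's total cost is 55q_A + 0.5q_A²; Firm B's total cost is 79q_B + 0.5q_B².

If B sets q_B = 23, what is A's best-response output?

30.2

Firm A's profit: π = q_A(252 − 2(q_A + q_B)) − 55q_A − 0.5q_A².
∂π/∂q_A = 197 − 5q_A − 2q_B = 0, so q_A = 39.4 − 0.4q_B.
At q_B = 23: q_A = 39.4 − 0.4·23 = 30.2.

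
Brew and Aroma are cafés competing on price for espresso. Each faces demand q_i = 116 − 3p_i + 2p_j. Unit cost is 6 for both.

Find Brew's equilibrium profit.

2268.75

Brew's profit: π = (p_{Brew} − 6)(116 − 3p_{Brew} + 2p_{Aroma}).
∂π/∂p_{Brew} = 134 − 6p_{Brew} + 2p_{Aroma} = 0 ⇒ p_{Brew} = 67/3 + (1/3)p_{Aroma}.
By symmetry p_{Aroma} = p_{Brew}; substituting into the reaction function, (2/3)p_{Brew} = 67/3 and p_{Brew} = 33.5.
q_{Brew} = 116 − 3·33.5 + 2·33.5 = 82.5.
Profit = (33.5 − 6)·82.5 = 2268.75.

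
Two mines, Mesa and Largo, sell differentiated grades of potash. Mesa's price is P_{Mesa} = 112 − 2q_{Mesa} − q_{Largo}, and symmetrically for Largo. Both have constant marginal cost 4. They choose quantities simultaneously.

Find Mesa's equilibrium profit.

Mine Mesa's profit: π = q_{Mesa}(112 − 2q_{Mesa} − q_{Largo}) − 4q_{Mesa}.
∂π/∂q_{Mesa} = 108 − 4q_{Mesa} − q_{Largo} = 0 ⇒ q_{Mesa} = 27 − 0.25q_{Largo}.
The game is symmetric, so in equilibrium q_{Largo} = q_{Mesa}: the reaction function gives 1.25q_{Mesa} = 27, hence q_{Mesa} = 21.6.
P_{Mesa} = 112 − 2·21.6 − 21.6 = 47.2.
Profit = (47.2 − 4)·21.6 = 933.12.

933.12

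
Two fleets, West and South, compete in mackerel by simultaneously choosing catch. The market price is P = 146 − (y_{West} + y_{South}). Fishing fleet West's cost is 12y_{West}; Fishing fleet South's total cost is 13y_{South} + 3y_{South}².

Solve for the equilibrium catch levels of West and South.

Fishing fleet West's profit: π = y_{West}(146 − (y_{West} + y_{South})) − 12y_{West}.
∂π/∂y_{West} = 134 − 2y_{West} − y_{South} = 0, so y_{West} = 67 − 0.5y_{South}.
For South: ∂π/∂y_{South} = 133 − 8y_{South} − y_{West} = 0 ⇒ y_{South} = 16.625 − 0.125y_{West}.
Solving the two reaction functions simultaneously: (1 − (−0.5)(−0.125))y_{West} = 67 − 0.5·16.625, so 0.9375y_{West} = 58.6875 and y_{West} = 62.6.
Then y_{South} = 16.625 − 0.125·62.6 = 8.8.

62.6, 8.8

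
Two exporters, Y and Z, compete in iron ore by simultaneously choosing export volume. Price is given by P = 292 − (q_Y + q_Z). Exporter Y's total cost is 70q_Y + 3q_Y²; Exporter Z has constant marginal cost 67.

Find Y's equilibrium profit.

852.64

Exporter Y's profit: π = q_Y(292 − (q_Y + q_Z)) − 70q_Y − 3q_Y².
∂π/∂q_Y = 222 − 8q_Y − q_Z = 0, so q_Y = 27.75 − 0.125q_Z.
For Z: ∂π/∂q_Z = 225 − 2q_Z − q_Y = 0 ⇒ q_Z = 112.5 − 0.5q_Y.
Solving the two reaction functions simultaneously: (1 − (−0.125)(−0.5))q_Y = 27.75 − 0.125·112.5, so 0.9375q_Y = 13.6875 and q_Y = 14.6.
Then q_Z = 112.5 − 0.5·14.6 = 105.2.
Price P = 292 − 119.8 = 172.2.
Y's profit: (172.2 − 70)·14.6 − 3(14.6)² = 852.64.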